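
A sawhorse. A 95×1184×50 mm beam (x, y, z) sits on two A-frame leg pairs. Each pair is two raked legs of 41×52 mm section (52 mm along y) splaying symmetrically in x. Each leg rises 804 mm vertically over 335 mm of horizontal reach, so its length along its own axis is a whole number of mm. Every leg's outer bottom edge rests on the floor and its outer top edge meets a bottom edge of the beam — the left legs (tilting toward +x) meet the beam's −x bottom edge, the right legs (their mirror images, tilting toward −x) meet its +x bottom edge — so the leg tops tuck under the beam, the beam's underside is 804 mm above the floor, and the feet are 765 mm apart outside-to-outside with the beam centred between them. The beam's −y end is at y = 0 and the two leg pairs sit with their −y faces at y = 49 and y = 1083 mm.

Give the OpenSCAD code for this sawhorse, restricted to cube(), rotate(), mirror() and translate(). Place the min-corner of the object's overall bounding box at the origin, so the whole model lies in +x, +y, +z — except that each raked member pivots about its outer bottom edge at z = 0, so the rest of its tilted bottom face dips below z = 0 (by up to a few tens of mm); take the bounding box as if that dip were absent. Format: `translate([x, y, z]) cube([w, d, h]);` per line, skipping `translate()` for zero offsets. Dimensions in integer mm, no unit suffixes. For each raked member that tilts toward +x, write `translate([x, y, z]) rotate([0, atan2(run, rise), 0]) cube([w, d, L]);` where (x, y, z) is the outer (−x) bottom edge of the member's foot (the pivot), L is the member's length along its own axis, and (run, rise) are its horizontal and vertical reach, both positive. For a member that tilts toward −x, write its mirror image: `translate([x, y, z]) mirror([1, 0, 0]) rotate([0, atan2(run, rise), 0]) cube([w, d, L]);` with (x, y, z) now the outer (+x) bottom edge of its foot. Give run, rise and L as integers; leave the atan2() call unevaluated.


translate([335, 0, 804]) cube([95, 1184, 50]);
translate([0, 49, 0]) rotate([0, atan2(335, 804), 0]) cube([41, 52, 871]);
translate([765, 49, 0]) mirror([1, 0, 0]) rotate([0, atan2(335, 804), 0]) cube([41, 52, 871]);
translate([0, 1083, 0]) rotate([0, atan2(335, 804), 0]) cube([41, 52, 871]);
translate([765, 1083, 0]) mirror([1, 0, 0]) rotate([0, atan2(335, 804), 0]) cube([41, 52, 871]);


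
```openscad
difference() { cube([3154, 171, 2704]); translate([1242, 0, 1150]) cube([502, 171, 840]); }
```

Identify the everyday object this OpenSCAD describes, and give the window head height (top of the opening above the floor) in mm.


A wall with a window opening. The window head height is 1990 mm.

A wall with a rectangular opening subtracted — a window. Sill at z = 1150, opening 840 mm tall, so the head is at 1150 + 840 = 1990 mm.


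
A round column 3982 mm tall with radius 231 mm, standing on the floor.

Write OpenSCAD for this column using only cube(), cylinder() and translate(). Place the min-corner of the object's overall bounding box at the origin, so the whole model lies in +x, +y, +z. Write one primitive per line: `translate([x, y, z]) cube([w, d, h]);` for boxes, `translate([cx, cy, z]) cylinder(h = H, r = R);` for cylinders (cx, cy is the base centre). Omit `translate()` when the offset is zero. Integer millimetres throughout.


translate([231, 231, 0]) cylinder(h = 3982, r = 231);


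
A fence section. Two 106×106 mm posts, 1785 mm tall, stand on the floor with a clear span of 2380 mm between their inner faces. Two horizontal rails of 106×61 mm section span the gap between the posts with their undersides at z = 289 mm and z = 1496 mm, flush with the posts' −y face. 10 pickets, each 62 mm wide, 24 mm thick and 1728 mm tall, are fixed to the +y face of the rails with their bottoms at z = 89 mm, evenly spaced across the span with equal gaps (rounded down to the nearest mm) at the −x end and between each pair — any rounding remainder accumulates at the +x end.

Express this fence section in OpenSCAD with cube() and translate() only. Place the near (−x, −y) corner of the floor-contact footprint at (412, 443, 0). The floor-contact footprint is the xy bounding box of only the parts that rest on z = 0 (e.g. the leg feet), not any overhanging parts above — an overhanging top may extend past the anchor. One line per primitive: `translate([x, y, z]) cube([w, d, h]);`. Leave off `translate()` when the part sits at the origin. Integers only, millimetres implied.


translate([412, 443, 0]) cube([106, 106, 1785]);
translate([2898, 443, 0]) cube([106, 106, 1785]);
translate([518, 443, 289]) cube([2380, 106, 61]);
translate([518, 443, 1496]) cube([2380, 106, 61]);
translate([678, 549, 89]) cube([62, 24, 1728]);
translate([900, 549, 89]) cube([62, 24, 1728]);
translate([1122, 549, 89]) cube([62, 24, 1728]);
translate([1344, 549, 89]) cube([62, 24, 1728]);
translate([1566, 549, 89]) cube([62, 24, 1728]);
translate([1788, 549, 89]) cube([62, 24, 1728]);
translate([2010, 549, 89]) cube([62, 24, 1728]);
translate([2232, 549, 89]) cube([62, 24, 1728]);
translate([2454, 549, 89]) cube([62, 24, 1728]);
translate([2676, 549, 89]) cube([62, 24, 1728]);


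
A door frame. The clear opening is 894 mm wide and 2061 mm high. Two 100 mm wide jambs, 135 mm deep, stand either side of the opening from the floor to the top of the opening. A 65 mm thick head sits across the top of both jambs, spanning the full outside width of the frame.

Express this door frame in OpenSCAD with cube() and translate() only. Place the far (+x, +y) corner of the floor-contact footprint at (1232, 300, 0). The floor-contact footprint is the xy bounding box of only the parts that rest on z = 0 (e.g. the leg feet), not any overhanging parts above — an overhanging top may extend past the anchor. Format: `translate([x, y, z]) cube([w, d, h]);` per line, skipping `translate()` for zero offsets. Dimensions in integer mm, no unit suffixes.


translate([138, 165, 0]) cube([100, 135, 2061]);
translate([1132, 165, 0]) cube([100, 135, 2061]);
translate([138, 165, 2061]) cube([1094, 135, 65]);


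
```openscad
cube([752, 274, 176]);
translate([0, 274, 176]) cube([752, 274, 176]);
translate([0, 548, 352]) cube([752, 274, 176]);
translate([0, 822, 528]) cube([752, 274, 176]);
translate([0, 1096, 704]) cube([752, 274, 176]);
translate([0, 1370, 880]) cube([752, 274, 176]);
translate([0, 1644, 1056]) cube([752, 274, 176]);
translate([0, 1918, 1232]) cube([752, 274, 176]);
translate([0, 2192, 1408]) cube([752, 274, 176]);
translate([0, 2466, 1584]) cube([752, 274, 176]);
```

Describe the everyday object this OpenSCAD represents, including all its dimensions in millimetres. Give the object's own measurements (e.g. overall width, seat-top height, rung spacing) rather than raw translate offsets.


A straight staircase of 10 solid steps. Each step is 752 mm wide (x), 274 mm deep (y, the going) and 176 mm tall (the rise). The first step rests on the floor; each subsequent step sits one going further in +y and one rise higher in +z, directly behind and above the previous step with no overlap.


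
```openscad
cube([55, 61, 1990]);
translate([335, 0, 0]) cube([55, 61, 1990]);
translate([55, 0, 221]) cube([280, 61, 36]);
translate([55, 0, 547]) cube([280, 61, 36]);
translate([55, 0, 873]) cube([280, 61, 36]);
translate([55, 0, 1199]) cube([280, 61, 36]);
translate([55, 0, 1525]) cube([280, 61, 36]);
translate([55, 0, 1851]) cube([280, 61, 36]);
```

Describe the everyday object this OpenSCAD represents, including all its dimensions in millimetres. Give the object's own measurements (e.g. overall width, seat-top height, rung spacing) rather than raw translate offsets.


A straight ladder. Two 55×61 mm vertical rails, 1990 mm tall, stand 390 mm apart (outside-to-outside) with their front faces coplanar on the −y side. 6 rungs, each 61 mm deep and 36 mm tall, span between the inner faces of the rails, front faces flush with the rails. The lowest rung's underside is at z = 221 mm and rungs are spaced 326 mm apart (underside to underside).


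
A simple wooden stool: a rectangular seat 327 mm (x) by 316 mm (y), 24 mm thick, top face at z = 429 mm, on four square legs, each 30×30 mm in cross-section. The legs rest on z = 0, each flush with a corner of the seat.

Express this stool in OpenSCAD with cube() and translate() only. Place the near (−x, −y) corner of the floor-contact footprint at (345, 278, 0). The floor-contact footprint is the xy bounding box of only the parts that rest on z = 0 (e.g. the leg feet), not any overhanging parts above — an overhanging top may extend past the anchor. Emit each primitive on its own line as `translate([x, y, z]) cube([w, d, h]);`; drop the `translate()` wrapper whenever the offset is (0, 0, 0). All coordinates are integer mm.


translate([345, 278, 405]) cube([327, 316, 24]);
translate([345, 278, 0]) cube([30, 30, 405]);
translate([642, 278, 0]) cube([30, 30, 405]);
translate([345, 564, 0]) cube([30, 30, 405]);
translate([642, 564, 0]) cube([30, 30, 405]);


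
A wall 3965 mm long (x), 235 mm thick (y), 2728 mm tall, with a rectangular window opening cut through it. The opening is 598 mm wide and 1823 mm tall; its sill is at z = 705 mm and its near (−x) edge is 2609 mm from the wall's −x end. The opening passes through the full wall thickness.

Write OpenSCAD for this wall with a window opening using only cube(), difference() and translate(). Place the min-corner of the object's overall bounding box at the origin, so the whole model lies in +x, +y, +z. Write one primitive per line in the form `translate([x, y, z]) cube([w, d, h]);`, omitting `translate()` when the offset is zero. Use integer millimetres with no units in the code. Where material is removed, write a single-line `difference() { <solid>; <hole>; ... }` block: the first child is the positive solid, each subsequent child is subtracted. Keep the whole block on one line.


difference() { cube([3965, 235, 2728]); translate([2609, 0, 705]) cube([598, 235, 1823]); }


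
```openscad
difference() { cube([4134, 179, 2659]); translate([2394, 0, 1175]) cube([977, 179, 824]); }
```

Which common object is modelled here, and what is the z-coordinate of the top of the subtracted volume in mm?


A wall with a window opening. The window head height is 1999 mm.

A wall with a rectangular opening subtracted — a window. Sill at z = 1175, opening 824 mm tall, so the head is at 1175 + 824 = 1999 mm.


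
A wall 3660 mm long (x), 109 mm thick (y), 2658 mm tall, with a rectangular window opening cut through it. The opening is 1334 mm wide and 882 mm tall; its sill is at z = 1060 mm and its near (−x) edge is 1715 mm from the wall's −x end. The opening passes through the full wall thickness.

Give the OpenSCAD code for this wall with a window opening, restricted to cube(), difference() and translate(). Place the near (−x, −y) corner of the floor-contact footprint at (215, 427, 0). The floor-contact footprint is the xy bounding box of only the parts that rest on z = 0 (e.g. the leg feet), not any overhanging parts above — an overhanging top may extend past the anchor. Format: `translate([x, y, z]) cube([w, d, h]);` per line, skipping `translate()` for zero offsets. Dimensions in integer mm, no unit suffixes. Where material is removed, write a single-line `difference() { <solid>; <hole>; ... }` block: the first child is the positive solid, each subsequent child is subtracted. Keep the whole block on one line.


difference() { translate([215, 427, 0]) cube([3660, 109, 2658]); translate([1930, 427, 1060]) cube([1334, 109, 882]); }


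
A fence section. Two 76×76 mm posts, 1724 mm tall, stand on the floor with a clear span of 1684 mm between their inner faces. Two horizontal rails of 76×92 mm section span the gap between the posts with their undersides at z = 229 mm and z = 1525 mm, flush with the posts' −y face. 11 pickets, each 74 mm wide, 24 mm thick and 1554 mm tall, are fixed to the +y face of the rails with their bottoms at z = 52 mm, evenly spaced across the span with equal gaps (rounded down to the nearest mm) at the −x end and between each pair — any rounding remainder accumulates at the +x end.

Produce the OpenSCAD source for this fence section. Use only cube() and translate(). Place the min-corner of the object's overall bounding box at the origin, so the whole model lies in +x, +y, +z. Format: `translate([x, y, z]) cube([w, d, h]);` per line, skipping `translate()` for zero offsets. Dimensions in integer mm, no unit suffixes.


cube([76, 76, 1724]);
translate([1760, 0, 0]) cube([76, 76, 1724]);
translate([76, 0, 229]) cube([1684, 76, 92]);
translate([76, 0, 1525]) cube([1684, 76, 92]);
translate([148, 76, 52]) cube([74, 24, 1554]);
translate([294, 76, 52]) cube([74, 24, 1554]);
translate([440, 76, 52]) cube([74, 24, 1554]);
translate([586, 76, 52]) cube([74, 24, 1554]);
translate([732, 76, 52]) cube([74, 24, 1554]);
translate([878, 76, 52]) cube([74, 24, 1554]);
translate([1024, 76, 52]) cube([74, 24, 1554]);
translate([1170, 76, 52]) cube([74, 24, 1554]);
translate([1316, 76, 52]) cube([74, 24, 1554]);
translate([1462, 76, 52]) cube([74, 24, 1554]);
translate([1608, 76, 52]) cube([74, 24, 1554]);


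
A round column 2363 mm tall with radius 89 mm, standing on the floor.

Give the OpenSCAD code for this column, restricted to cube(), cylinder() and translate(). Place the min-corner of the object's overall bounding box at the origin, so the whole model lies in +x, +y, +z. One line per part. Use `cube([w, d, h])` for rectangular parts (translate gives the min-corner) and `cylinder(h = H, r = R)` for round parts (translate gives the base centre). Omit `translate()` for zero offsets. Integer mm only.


translate([89, 89, 0]) cylinder(h = 2363, r = 89);


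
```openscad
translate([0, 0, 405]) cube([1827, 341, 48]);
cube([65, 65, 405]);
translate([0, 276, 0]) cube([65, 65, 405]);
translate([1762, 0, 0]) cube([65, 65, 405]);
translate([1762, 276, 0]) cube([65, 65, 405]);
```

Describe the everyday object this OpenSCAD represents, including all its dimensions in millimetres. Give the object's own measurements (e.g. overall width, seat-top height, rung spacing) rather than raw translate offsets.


A long wooden bench with a 1827 mm (x) × 341 mm (y) seat, 48 mm thick, its top surface 453 mm above the floor. Four 65 mm square legs at the seat corners, flush with the edges, run from z = 0 to the seat underside.


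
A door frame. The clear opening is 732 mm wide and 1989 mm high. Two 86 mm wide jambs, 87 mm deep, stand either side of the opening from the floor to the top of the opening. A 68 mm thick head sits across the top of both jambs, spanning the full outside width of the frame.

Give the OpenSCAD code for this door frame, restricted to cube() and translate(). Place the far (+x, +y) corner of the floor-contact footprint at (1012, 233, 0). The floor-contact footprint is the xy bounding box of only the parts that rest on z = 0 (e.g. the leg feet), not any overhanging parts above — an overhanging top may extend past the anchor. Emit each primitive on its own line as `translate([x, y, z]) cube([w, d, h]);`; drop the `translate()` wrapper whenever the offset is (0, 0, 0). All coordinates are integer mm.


translate([108, 146, 0]) cube([86, 87, 1989]);
translate([926, 146, 0]) cube([86, 87, 1989]);
translate([108, 146, 1989]) cube([904, 87, 68]);


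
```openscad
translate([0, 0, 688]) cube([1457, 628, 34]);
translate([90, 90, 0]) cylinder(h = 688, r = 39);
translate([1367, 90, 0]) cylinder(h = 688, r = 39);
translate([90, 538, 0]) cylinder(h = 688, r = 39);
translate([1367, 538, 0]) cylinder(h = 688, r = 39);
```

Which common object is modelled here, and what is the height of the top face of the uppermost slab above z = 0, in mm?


A table. The table height is 722 mm.

A 1457×628×34 slab sits at z = 688 on four Ø78 mm round legs — a table. The top surface is at 688 + 34 = 722 mm.


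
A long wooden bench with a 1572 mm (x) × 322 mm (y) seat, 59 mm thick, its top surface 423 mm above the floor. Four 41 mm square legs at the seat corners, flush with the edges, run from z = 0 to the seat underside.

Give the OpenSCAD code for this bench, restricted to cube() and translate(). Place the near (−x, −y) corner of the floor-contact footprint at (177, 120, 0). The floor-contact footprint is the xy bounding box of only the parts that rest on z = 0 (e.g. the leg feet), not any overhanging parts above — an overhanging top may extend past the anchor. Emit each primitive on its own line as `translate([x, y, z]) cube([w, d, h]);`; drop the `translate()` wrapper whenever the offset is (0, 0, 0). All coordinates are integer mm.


translate([177, 120, 364]) cube([1572, 322, 59]);
translate([177, 120, 0]) cube([41, 41, 364]);
translate([177, 401, 0]) cube([41, 41, 364]);
translate([1708, 120, 0]) cube([41, 41, 364]);
translate([1708, 401, 0]) cube([41, 41, 364]);


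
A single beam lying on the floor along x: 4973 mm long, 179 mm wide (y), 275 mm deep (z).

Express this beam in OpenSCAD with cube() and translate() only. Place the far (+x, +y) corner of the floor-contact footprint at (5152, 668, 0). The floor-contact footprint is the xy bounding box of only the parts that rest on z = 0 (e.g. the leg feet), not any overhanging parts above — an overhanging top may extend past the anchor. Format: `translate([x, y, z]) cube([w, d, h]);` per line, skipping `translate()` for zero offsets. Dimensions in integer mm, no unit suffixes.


translate([179, 489, 0]) cube([4973, 179, 275]);


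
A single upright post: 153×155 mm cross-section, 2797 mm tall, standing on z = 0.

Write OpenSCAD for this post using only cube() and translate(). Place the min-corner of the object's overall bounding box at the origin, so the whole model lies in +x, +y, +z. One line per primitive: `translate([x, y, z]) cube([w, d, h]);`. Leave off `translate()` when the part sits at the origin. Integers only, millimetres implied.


cube([153, 155, 2797]);


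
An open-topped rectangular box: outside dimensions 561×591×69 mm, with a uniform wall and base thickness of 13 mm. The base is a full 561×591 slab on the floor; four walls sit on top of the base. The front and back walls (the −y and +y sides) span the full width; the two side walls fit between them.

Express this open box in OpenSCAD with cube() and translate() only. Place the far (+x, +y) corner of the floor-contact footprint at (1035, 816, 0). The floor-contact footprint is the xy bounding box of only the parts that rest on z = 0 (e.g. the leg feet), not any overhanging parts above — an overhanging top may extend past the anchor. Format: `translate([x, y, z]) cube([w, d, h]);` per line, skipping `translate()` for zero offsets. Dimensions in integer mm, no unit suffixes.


translate([474, 225, 0]) cube([561, 591, 13]);
translate([474, 225, 13]) cube([561, 13, 56]);
translate([474, 803, 13]) cube([561, 13, 56]);
translate([474, 238, 13]) cube([13, 565, 56]);
translate([1022, 238, 13]) cube([13, 565, 56]);


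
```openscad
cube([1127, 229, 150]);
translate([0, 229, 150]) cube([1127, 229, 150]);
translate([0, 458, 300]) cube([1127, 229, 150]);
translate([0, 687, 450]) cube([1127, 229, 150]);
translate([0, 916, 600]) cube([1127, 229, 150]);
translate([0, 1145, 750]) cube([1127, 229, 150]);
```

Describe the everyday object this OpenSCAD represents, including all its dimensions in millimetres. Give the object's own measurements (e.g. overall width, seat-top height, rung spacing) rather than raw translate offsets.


A straight staircase of 6 solid steps. Each step is 1127 mm wide (x), 229 mm deep (y, the going) and 150 mm tall (the rise). The first step rests on the floor; each subsequent step sits one going further in +y and one rise higher in +z, directly behind and above the previous step with no overlap.


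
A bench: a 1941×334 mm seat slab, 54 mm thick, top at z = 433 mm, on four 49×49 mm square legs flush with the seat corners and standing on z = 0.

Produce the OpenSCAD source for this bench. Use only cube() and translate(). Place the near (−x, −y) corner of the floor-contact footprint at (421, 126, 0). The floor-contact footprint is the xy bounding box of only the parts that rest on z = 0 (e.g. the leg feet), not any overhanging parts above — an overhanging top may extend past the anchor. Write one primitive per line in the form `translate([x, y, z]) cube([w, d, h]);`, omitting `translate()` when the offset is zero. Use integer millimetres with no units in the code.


translate([421, 126, 379]) cube([1941, 334, 54]);
translate([421, 126, 0]) cube([49, 49, 379]);
translate([421, 411, 0]) cube([49, 49, 379]);
translate([2313, 126, 0]) cube([49, 49, 379]);
translate([2313, 411, 0]) cube([49, 49, 379]);


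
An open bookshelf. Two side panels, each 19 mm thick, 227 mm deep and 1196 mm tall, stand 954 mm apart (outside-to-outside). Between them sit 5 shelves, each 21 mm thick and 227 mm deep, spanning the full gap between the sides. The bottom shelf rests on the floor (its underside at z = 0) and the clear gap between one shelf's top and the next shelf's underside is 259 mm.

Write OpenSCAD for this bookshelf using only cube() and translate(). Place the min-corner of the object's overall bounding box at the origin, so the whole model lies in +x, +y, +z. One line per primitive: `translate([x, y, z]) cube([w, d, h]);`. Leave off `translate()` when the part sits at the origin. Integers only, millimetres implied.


cube([19, 227, 1196]);
translate([935, 0, 0]) cube([19, 227, 1196]);
translate([19, 0, 0]) cube([916, 227, 21]);
translate([19, 0, 280]) cube([916, 227, 21]);
translate([19, 0, 560]) cube([916, 227, 21]);
translate([19, 0, 840]) cube([916, 227, 21]);
translate([19, 0, 1120]) cube([916, 227, 21]);


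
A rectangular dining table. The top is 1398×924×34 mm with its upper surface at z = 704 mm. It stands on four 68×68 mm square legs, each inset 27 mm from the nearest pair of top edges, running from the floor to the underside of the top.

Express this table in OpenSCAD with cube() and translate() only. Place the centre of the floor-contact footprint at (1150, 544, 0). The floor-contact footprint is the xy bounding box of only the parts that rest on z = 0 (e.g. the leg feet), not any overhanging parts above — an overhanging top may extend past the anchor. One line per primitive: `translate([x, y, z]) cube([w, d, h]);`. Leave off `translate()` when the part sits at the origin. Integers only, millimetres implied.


translate([451, 82, 670]) cube([1398, 924, 34]);
translate([478, 109, 0]) cube([68, 68, 670]);
translate([1754, 109, 0]) cube([68, 68, 670]);
translate([478, 911, 0]) cube([68, 68, 670]);
translate([1754, 911, 0]) cube([68, 68, 670]);


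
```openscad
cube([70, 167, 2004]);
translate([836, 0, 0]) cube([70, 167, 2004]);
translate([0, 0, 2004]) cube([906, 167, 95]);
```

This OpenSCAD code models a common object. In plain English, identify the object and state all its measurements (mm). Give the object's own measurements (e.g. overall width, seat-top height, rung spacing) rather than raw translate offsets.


A door frame. The clear opening is 766 mm wide and 2004 mm high. Two 70 mm wide jambs, 167 mm deep, stand either side of the opening from the floor to the top of the opening. A 95 mm thick head sits across the top of both jambs, spanning the full outside width of the frame.


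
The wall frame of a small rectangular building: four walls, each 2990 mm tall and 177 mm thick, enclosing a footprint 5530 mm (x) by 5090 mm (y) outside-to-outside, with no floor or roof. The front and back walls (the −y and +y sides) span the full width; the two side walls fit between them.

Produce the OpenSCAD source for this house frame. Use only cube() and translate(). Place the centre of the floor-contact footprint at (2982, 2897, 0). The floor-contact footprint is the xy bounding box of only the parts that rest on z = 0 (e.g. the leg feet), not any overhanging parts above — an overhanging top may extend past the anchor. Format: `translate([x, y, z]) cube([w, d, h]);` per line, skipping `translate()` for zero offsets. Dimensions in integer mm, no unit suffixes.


translate([217, 352, 0]) cube([5530, 177, 2990]);
translate([217, 5265, 0]) cube([5530, 177, 2990]);
translate([217, 529, 0]) cube([177, 4736, 2990]);
translate([5570, 529, 0]) cube([177, 4736, 2990]);


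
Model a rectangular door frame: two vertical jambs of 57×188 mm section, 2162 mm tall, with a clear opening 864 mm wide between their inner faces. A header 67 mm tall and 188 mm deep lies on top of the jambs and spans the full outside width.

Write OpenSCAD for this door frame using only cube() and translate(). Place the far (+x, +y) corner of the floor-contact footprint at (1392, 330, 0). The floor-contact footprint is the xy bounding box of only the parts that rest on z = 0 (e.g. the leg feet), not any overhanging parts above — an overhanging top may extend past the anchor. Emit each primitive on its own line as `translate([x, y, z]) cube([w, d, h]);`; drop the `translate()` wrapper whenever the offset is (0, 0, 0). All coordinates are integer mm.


translate([414, 142, 0]) cube([57, 188, 2162]);
translate([1335, 142, 0]) cube([57, 188, 2162]);
translate([414, 142, 2162]) cube([978, 188, 67]);


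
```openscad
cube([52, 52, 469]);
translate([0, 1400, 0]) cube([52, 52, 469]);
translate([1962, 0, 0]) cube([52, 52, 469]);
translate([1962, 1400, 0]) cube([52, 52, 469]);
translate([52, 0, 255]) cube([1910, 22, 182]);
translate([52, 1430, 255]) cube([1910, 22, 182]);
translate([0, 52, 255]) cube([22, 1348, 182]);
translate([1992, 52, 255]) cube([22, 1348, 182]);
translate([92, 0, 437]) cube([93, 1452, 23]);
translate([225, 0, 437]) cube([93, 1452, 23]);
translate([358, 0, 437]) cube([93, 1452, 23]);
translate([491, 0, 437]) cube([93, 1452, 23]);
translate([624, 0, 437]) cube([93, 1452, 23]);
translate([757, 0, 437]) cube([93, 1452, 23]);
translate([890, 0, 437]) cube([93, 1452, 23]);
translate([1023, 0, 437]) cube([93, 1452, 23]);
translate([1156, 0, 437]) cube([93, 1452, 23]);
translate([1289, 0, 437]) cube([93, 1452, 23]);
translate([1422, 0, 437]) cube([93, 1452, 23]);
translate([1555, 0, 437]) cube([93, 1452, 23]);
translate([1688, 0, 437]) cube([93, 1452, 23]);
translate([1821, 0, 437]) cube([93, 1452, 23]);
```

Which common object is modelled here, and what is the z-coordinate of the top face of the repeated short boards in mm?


A bed frame. The slat-top height is 460 mm.

Four posts, four rails, and a row of slats — a bed frame. Slats sit on the rails at z = 255 + 182 = 437; with slat thickness 23, the top is 460 mm.


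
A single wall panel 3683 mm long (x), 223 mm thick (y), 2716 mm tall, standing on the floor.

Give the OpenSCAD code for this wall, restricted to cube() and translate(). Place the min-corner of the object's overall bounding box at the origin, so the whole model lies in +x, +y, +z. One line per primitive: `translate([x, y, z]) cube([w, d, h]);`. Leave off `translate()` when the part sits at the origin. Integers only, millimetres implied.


cube([3683, 223, 2716]);


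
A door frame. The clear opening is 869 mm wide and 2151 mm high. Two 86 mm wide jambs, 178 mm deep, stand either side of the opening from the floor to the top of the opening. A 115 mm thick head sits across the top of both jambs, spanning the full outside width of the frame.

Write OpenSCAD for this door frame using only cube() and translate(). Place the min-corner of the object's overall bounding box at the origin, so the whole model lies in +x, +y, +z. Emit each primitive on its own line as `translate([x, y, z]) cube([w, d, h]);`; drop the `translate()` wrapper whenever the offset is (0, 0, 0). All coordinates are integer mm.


cube([86, 178, 2151]);
translate([955, 0, 0]) cube([86, 178, 2151]);
translate([0, 0, 2151]) cube([1041, 178, 115]);


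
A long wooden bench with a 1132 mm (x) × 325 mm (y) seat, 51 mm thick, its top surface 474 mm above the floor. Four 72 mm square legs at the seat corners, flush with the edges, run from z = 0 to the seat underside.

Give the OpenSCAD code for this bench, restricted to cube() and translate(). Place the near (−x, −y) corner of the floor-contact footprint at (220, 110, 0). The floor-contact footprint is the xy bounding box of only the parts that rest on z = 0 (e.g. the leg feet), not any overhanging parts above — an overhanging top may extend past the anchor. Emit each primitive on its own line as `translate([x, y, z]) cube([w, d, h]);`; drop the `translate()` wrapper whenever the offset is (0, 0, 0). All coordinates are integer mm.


translate([220, 110, 423]) cube([1132, 325, 51]);
translate([220, 110, 0]) cube([72, 72, 423]);
translate([220, 363, 0]) cube([72, 72, 423]);
translate([1280, 110, 0]) cube([72, 72, 423]);
translate([1280, 363, 0]) cube([72, 72, 423]);


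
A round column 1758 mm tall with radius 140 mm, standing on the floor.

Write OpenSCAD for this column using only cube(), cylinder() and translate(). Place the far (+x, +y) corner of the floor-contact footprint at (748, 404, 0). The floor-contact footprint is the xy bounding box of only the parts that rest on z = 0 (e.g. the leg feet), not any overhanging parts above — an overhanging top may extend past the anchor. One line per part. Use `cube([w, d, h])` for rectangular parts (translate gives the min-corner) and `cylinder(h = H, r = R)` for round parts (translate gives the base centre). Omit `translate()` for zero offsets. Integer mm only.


translate([608, 264, 0]) cylinder(h = 1758, r = 140);


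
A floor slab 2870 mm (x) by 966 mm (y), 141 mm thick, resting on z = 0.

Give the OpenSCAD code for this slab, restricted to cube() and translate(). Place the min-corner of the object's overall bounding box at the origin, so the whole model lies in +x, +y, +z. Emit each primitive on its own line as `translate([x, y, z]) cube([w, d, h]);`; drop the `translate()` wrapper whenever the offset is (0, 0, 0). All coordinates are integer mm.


cube([2870, 966, 141]);


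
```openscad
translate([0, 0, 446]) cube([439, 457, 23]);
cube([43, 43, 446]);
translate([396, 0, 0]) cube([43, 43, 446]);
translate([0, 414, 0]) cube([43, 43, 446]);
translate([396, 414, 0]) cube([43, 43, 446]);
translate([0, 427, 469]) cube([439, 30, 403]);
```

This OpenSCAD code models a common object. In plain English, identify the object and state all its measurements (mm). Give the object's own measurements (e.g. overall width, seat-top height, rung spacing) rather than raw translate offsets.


A chair. The seat is a 439×457×23 mm slab with its top at z = 469 mm, on four 43×43 mm corner legs (flush with the seat edges, standing on z = 0). A flat backrest 30 mm thick, 403 mm tall, spans the full seat width and rises from the seat top along its +y edge, rear face flush with the rear of the seat.


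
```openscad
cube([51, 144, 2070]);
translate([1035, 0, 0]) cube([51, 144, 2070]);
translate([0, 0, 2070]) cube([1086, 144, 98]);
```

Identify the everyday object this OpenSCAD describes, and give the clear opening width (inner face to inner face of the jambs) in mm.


A door frame. The clear opening width is 984 mm.

Two 2070 mm tall posts with a header on top — a door frame. The left jamb is 51 mm wide at x = 0; the right jamb starts at x = 1035. The clear opening is 1035 − 51 = 984 mm.


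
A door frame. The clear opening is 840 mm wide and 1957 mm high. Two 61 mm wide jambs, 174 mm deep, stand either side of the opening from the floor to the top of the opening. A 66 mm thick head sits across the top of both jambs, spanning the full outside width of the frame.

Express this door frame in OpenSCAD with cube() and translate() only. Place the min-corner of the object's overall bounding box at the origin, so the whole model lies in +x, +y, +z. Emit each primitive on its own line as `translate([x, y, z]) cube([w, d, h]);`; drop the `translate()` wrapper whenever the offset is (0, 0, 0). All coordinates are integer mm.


cube([61, 174, 1957]);
translate([901, 0, 0]) cube([61, 174, 1957]);
translate([0, 0, 1957]) cube([962, 174, 66]);


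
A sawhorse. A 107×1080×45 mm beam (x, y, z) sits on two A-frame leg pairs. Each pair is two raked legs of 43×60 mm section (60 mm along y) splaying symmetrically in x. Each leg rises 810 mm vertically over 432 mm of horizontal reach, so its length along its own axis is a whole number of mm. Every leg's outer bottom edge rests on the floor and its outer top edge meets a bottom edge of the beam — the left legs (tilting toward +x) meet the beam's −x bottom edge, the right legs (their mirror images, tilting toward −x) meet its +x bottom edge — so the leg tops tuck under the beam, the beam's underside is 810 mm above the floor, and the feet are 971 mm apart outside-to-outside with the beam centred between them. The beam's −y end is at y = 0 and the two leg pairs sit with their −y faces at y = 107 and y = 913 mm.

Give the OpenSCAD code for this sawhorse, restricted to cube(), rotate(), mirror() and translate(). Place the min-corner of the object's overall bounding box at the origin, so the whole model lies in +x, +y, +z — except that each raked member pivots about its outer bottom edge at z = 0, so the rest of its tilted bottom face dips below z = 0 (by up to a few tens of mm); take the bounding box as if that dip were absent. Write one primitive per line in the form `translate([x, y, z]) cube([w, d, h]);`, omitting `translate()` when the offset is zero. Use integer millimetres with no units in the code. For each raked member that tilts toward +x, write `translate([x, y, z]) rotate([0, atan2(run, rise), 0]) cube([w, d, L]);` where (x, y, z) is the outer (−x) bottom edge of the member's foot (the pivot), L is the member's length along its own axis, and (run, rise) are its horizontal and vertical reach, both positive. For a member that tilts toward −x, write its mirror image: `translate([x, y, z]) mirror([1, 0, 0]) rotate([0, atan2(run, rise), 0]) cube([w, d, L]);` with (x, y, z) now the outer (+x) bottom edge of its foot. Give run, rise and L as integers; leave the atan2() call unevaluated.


// leg length = √(432² + 810²) = 918
// right-leg outer foot x = 2·432 + 107 = 971
// beam min-corner = (432, 0, 810)
translate([432, 0, 810]) cube([107, 1080, 45]);
translate([0, 107, 0]) rotate([0, atan2(432, 810), 0]) cube([43, 60, 918]);
translate([971, 107, 0]) mirror([1, 0, 0]) rotate([0, atan2(432, 810), 0]) cube([43, 60, 918]);
translate([0, 913, 0]) rotate([0, atan2(432, 810), 0]) cube([43, 60, 918]);
translate([971, 913, 0]) mirror([1, 0, 0]) rotate([0, atan2(432, 810), 0]) cube([43, 60, 918]);


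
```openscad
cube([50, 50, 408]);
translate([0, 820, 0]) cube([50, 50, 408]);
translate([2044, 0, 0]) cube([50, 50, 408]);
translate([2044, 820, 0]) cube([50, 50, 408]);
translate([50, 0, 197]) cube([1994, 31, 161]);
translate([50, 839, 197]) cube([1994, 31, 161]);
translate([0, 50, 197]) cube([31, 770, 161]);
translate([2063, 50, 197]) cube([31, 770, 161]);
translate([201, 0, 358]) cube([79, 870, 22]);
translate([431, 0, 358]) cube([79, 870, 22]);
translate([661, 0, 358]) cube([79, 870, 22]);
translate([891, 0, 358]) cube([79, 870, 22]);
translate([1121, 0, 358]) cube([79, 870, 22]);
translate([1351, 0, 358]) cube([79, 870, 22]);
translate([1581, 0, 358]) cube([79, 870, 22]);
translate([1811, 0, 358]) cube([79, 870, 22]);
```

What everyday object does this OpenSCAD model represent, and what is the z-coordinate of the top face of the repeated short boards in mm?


A bed frame. The slat-top height is 380 mm.

Four posts, four rails, and a row of slats — a bed frame. Slats sit on the rails at z = 197 + 161 = 358; with slat thickness 22, the top is 380 mm.


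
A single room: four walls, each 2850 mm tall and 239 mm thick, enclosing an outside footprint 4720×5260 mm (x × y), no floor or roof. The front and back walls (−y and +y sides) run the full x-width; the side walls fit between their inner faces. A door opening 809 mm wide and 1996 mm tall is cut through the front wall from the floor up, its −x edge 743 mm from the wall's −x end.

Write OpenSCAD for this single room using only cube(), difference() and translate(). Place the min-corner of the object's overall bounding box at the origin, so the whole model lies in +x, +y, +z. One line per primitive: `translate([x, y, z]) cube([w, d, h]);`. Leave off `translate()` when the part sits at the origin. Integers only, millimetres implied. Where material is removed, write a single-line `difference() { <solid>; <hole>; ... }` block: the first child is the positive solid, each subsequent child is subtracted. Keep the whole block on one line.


difference() { cube([4720, 239, 2850]); translate([743, 0, 0]) cube([809, 239, 1996]); }
translate([0, 5021, 0]) cube([4720, 239, 2850]);
translate([0, 239, 0]) cube([239, 4782, 2850]);
translate([4481, 239, 0]) cube([239, 4782, 2850]);


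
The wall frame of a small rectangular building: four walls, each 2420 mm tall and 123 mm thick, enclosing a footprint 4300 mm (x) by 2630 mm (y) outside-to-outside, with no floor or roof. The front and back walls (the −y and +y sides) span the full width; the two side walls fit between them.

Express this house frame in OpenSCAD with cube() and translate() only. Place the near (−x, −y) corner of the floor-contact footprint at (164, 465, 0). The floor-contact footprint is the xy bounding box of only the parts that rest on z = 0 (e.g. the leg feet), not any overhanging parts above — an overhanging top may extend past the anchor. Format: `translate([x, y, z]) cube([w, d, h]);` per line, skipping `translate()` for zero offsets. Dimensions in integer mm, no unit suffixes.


translate([164, 465, 0]) cube([4300, 123, 2420]);
translate([164, 2972, 0]) cube([4300, 123, 2420]);
translate([164, 588, 0]) cube([123, 2384, 2420]);
translate([4341, 588, 0]) cube([123, 2384, 2420]);


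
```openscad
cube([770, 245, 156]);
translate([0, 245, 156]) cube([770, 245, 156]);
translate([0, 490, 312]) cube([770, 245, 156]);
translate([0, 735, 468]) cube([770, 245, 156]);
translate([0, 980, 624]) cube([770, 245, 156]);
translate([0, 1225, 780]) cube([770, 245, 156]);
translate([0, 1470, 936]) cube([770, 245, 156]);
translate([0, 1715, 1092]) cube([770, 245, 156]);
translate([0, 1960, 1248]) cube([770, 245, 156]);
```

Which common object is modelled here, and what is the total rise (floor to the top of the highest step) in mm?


A staircase. The total rise is 1404 mm.

9 identical blocks, each offset up and back from the previous — a staircase. Each step is 156 mm tall and there are 9 of them, so the total rise is 9 × 156 = 1404 mm.


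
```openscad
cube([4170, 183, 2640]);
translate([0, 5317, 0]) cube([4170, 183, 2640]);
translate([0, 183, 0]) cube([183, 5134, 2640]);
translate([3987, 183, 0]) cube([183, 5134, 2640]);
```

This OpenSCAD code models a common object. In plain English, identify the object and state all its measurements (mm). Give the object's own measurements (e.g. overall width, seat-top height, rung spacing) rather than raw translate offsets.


The wall frame of a small rectangular building: four walls, each 2640 mm tall and 183 mm thick, enclosing a footprint 4170 mm (x) by 5500 mm (y) outside-to-outside, with no floor or roof. The front and back walls (the −y and +y sides) span the full width; the two side walls fit between them.


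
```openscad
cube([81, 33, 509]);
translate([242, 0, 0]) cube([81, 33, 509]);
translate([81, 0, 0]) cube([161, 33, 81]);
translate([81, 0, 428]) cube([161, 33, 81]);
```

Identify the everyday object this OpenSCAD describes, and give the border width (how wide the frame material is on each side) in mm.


A picture frame. The border width is 81 mm.

Four thin pieces enclosing a rectangular opening — a picture frame. The two full-height stiles are 509 mm tall; the top rail sits at z = 428 and is 81 mm tall, so the border above the opening is 509 − 428 = 81 mm, matching the stile x-width.


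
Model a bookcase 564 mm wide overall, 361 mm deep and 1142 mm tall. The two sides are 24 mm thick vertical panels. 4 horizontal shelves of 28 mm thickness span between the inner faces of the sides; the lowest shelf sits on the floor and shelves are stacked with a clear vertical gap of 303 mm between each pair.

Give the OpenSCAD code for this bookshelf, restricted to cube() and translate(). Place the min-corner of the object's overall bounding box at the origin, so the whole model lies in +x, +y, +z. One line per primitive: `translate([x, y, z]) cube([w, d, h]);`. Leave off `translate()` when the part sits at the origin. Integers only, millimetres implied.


cube([24, 361, 1142]);
translate([540, 0, 0]) cube([24, 361, 1142]);
translate([24, 0, 0]) cube([516, 361, 28]);
translate([24, 0, 331]) cube([516, 361, 28]);
translate([24, 0, 662]) cube([516, 361, 28]);
translate([24, 0, 993]) cube([516, 361, 28]);
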